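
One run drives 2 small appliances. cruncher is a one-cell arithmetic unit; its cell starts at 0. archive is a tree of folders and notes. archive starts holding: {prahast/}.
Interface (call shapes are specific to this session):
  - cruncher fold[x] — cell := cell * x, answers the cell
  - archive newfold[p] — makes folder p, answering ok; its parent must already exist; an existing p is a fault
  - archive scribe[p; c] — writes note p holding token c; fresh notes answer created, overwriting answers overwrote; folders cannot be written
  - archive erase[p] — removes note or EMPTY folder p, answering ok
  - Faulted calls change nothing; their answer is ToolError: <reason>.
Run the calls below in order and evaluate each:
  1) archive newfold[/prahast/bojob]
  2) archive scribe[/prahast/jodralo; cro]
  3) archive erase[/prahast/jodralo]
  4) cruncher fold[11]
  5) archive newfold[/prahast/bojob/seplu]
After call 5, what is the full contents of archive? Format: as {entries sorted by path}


Now I run archive newfold on p='/prahast/bojob', — result: ok.
Then archive scribe on p='/prahast/jodralo', c='cro', → created.
I call archive erase on p='/prahast/jodralo', and observe ok.
Then cruncher fold on x='11', — result: 0.
I invoke archive newfold on p='/prahast/bojob/seplu', and get ok.

Answer: {prahast/, prahast/bojob/, prahast/bojob/seplu/}


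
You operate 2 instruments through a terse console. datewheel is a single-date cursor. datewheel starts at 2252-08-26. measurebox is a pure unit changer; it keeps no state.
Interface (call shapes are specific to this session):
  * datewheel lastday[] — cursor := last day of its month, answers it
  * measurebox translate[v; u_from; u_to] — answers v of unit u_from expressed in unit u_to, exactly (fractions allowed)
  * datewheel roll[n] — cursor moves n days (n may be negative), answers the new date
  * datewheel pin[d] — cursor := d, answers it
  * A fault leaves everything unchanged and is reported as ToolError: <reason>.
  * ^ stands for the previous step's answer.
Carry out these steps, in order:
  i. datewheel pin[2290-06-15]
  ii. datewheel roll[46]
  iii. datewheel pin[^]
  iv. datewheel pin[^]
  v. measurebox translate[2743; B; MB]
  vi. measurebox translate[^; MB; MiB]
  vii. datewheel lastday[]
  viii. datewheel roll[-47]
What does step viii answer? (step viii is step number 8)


Answer: 2290-06-14

Derivation:
# 1. datewheel pin(d→2290-06-15) => 2290-06-15
# 2. datewheel roll(n→46) => 2290-07-31
# 3. datewheel pin(d→^) => 2290-07-31
# 4. datewheel pin(d→^) => 2290-07-31
# 5. measurebox translate(v→2743, u_from→B, u_to→MB) => 2743/1000000
# 6. measurebox translate(v→^, u_from→MB, u_to→MiB) => 2743/1048576
# 7. datewheel lastday() => 2290-07-31
# 8. datewheel roll(n→-47) => 2290-06-14


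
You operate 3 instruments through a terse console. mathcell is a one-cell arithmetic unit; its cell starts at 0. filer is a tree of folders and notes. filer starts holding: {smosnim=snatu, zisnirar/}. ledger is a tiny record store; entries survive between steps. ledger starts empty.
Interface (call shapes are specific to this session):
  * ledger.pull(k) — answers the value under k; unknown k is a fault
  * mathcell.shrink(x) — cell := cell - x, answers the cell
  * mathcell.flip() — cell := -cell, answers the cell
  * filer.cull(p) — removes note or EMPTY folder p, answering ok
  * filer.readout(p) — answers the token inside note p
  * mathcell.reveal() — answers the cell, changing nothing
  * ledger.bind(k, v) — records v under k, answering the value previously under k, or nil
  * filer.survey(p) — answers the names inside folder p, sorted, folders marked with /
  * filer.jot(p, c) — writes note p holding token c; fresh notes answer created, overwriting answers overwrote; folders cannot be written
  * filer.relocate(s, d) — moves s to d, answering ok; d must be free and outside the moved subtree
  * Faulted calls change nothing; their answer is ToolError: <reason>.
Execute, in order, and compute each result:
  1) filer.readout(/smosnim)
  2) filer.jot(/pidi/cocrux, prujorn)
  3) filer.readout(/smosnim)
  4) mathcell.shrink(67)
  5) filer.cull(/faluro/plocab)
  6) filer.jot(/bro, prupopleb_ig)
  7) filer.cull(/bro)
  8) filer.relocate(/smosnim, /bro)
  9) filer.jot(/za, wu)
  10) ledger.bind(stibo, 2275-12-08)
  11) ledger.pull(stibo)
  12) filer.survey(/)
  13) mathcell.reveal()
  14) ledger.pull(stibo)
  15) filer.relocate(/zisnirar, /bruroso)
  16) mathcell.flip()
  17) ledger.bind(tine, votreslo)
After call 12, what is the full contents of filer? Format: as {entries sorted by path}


% readout p='/smosnim'
  snatu
% jot p='/pidi/cocrux' c='prujorn'
  ToolError: no parent
% readout p='/smosnim'
  snatu
% shrink x='67'
  -67
% cull p='/faluro/plocab'
  ToolError: not found
% jot p='/bro' c='prupopleb_ig'
  created
% cull p='/bro'
  ok
% relocate s='/smosnim' d='/bro'
  ok
% jot p='/za' c='wu'
  created
% bind k='stibo' v='2275-12-08'
  nil
% pull k='stibo'
  2275-12-08
% survey p='/'
  [bro, za, zisnirar/]
% reveal
  -67
% pull k='stibo'
  2275-12-08
% relocate s='/zisnirar' d='/bruroso'
  ok
% flip
  67
% bind k='tine' v='votreslo'
  nil

Answer: {bro=snatu, za=wu, zisnirar/}


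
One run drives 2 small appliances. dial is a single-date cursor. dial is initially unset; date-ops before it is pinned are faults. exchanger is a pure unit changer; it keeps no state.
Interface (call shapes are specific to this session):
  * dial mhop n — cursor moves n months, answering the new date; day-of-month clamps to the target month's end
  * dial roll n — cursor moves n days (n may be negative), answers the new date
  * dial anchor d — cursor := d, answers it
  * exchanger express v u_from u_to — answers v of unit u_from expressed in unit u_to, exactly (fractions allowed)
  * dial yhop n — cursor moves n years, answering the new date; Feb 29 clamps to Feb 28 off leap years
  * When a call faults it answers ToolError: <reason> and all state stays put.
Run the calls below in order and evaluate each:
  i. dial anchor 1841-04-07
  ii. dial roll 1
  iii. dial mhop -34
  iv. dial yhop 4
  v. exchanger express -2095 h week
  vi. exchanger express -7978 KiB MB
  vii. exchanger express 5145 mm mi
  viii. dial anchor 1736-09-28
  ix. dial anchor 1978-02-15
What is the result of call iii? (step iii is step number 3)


# dial anchor(d→1841-04-07) ~> 1841-04-07
# dial roll(n→1) ~> 1841-04-08
# dial mhop(n→-34) ~> 1838-06-08
# dial yhop(n→4) ~> 1842-06-08
# exchanger express(v→-2095, u_from→h, u_to→week) ~> -2095/168
# exchanger express(v→-7978, u_from→KiB, u_to→MB) ~> -127648/15625
# exchanger express(v→5145, u_from→mm, u_to→mi) ~> 1715/536448
# dial anchor(d→1736-09-28) ~> 1736-09-28
# dial anchor(d→1978-02-15) ~> 1978-02-15

Answer: 1838-06-08


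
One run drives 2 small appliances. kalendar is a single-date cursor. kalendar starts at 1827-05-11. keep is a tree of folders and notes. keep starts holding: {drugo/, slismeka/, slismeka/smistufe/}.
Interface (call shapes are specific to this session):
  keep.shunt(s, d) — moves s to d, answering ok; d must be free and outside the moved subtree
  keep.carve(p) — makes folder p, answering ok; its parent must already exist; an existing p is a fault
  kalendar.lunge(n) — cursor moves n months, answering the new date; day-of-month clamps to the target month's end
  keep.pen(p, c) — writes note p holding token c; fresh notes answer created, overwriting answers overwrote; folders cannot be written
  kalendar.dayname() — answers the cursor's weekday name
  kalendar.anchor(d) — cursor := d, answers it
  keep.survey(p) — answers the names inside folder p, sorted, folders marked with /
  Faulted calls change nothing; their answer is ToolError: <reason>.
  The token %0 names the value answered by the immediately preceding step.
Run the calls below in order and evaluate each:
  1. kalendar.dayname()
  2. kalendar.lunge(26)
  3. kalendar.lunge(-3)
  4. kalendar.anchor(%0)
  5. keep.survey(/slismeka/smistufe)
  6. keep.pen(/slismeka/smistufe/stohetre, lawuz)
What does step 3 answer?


Answer: 1829-04-11

Derivation:
→ kalendar.dayname()
← Friday
→ kalendar.lunge(n: 26)
← 1829-07-11
→ kalendar.lunge(n: -3)
← 1829-04-11
→ kalendar.anchor(d: %0)
← 1829-04-11
→ keep.survey(p: /slismeka/smistufe)
← []
→ keep.pen(p: /slismeka/smistufe/stohetre, c: lawuz)
← created


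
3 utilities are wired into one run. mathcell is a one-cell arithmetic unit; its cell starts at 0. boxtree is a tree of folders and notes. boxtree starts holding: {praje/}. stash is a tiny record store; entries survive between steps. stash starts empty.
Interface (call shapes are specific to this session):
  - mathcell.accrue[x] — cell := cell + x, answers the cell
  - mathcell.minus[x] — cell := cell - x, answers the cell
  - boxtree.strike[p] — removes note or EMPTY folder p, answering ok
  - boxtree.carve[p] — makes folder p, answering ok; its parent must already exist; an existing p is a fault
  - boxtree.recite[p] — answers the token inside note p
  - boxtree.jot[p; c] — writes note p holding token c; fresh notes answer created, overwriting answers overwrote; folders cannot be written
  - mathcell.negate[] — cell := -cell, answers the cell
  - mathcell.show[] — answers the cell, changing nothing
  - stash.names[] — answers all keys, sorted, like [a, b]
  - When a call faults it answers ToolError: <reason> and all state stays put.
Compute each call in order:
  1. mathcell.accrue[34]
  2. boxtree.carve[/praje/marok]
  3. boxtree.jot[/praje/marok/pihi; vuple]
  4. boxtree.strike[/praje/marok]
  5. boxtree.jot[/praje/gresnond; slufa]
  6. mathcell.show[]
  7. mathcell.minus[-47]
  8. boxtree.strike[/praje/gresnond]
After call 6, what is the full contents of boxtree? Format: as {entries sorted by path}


Answer: {praje/, praje/gresnond=slufa, praje/marok/, praje/marok/pihi=vuple}

Derivation:
Using accrue on x: 34, — result: 34.
Calling carve on p: /praje/marok, yielding ok.
Next I call jot on p: /praje/marok/pihi, c: vuple, — result: created.
I use strike on p: /praje/marok, which returns ToolError: not empty.
Calling jot on p: /praje/gresnond, c: slufa, which returns created.
I try show, and get 34.
Invoking minus on x: -47, and get 81.
Next I call strike on p: /praje/gresnond: ok.


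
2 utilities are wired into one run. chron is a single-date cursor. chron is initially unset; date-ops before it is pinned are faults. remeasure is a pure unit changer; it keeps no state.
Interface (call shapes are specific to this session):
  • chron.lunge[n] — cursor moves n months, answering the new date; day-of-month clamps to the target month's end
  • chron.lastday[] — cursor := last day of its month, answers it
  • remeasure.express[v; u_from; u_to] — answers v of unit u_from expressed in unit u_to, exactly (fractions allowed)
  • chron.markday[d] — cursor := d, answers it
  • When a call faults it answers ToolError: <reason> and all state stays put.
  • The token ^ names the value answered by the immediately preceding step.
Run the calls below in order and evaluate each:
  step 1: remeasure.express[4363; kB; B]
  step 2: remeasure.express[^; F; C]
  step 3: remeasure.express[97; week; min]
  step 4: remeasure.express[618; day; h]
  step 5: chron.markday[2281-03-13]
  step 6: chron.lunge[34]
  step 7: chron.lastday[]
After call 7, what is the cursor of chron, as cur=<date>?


==> express(v: 4363, u_from: kB, u_to: B)
<== 4363000
==> express(v: ^, u_from: F, u_to: C)
<== 21814840/9
==> express(v: 97, u_from: week, u_to: min)
<== 977760
==> express(v: 618, u_from: day, u_to: h)
<== 14832
==> markday(d: 2281-03-13)
<== 2281-03-13
==> lunge(n: 34)
<== 2284-01-13
==> lastday()
<== 2284-01-31

Answer: cur=2284-01-31


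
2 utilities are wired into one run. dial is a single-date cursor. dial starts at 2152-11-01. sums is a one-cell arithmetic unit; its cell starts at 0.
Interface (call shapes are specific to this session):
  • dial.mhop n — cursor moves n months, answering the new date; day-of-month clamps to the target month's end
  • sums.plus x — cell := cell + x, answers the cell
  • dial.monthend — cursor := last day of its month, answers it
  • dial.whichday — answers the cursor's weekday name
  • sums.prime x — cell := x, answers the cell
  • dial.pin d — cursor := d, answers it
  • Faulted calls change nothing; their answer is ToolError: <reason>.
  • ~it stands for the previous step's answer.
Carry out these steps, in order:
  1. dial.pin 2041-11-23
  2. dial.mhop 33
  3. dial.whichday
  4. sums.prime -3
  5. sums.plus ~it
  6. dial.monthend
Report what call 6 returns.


Answer: 2044-08-31

Derivation:
Then pin(2041-11-23), giving 2041-11-23.
I call mhop(33): 2044-08-23.
I run whichday(), and see Tuesday.
Calling prime(-3), giving -3.
I invoke plus(~it), and see -6.
Next I call monthend, giving 2044-08-31.


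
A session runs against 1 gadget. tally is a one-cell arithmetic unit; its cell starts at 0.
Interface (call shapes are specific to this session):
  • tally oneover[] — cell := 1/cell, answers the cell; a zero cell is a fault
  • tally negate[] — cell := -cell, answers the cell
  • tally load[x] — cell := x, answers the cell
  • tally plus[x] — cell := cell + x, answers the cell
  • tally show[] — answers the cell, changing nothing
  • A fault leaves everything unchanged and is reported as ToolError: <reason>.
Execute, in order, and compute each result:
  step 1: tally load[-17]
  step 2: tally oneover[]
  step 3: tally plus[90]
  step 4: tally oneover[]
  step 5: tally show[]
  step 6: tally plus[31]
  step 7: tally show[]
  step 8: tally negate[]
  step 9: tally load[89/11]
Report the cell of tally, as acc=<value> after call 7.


Answer: acc=47416/1529

Derivation:
;; tally load(x=-17) ~> -17
;; tally oneover() ~> -1/17
;; tally plus(x=90) ~> 1529/17
;; tally oneover() ~> 17/1529
;; tally show() ~> 17/1529
;; tally plus(x=31) ~> 47416/1529
;; tally show() ~> 47416/1529
;; tally negate() ~> -47416/1529
;; tally load(x=89/11) ~> 89/11


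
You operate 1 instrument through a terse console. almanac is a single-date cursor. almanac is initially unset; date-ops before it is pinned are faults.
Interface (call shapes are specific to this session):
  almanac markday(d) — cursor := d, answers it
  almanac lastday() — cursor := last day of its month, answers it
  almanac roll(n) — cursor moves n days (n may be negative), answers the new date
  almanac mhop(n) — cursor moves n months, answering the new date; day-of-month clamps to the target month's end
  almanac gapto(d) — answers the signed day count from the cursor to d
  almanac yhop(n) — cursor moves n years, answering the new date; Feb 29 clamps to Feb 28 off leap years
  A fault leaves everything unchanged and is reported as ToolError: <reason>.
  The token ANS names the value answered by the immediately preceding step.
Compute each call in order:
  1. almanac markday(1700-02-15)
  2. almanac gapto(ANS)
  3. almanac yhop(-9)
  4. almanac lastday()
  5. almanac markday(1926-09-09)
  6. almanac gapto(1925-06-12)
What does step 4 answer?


>> almanac markday(d=1700-02-15)
<< 1700-02-15
>> almanac gapto(d=ANS)
<< 0
>> almanac yhop(n=-9)
<< 1691-02-15
>> almanac lastday()
<< 1691-02-28
>> almanac markday(d=1926-09-09)
<< 1926-09-09
>> almanac gapto(d=1925-06-12)
<< -454

Answer: 1691-02-28


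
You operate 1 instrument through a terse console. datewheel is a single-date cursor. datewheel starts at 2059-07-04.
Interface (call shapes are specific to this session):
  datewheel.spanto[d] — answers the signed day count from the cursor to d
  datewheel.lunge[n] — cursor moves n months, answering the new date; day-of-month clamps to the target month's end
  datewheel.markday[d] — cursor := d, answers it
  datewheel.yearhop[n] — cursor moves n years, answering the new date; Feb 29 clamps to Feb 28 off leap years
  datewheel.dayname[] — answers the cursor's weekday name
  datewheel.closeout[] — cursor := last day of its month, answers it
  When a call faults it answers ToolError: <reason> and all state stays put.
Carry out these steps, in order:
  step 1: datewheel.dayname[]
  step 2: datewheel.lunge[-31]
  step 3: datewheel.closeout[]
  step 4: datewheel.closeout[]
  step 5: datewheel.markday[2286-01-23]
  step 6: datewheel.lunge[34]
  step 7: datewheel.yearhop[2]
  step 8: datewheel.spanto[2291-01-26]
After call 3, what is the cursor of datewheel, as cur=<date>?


Do: datewheel.dayname[]
See: Friday
Do: datewheel.lunge[-31]
See: 2056-12-04
Do: datewheel.closeout[]
See: 2056-12-31
Do: datewheel.closeout[]
See: 2056-12-31
Do: datewheel.markday[2286-01-23]
See: 2286-01-23
Do: datewheel.lunge[34]
See: 2288-11-23
Do: datewheel.yearhop[2]
See: 2290-11-23
Do: datewheel.spanto[2291-01-26]
See: 64

Answer: cur=2056-12-31


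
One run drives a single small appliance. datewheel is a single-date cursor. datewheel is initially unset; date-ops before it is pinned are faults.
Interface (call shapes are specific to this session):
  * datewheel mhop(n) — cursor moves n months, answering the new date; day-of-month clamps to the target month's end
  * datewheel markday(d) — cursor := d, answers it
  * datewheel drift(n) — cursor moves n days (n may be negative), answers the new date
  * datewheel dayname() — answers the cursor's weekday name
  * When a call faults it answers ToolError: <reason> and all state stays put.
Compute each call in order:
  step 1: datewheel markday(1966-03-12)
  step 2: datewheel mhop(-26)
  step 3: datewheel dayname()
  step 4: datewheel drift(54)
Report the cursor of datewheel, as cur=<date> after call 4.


Answer: cur=1964-03-06

Derivation:
·→ datewheel markday(d: 1966-03-12)
·← 1966-03-12
·→ datewheel mhop(n: -26)
·← 1964-01-12
·→ datewheel dayname()
·← Sunday
·→ datewheel drift(n: 54)
·← 1964-03-06


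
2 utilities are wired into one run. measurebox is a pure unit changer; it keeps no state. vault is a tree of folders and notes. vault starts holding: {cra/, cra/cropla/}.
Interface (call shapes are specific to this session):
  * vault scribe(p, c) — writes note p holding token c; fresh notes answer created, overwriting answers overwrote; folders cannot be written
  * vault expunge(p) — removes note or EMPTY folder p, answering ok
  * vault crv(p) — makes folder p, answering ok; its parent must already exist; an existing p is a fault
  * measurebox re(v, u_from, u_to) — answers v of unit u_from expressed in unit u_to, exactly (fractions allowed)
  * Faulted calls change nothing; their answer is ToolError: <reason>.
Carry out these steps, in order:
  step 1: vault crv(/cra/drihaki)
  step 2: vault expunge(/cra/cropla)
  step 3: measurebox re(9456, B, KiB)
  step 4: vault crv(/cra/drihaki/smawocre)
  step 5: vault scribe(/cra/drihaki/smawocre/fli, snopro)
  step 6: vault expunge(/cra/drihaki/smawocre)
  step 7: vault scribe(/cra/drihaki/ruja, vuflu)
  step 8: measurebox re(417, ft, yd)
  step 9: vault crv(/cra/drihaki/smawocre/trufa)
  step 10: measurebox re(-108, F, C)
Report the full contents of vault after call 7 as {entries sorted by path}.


// 1. vault crv(p→/cra/drihaki) : ok
// 2. vault expunge(p→/cra/cropla) : ok
// 3. measurebox re(v→9456, u_from→B, u_to→KiB) : 591/64
// 4. vault crv(p→/cra/drihaki/smawocre) : ok
// 5. vault scribe(p→/cra/drihaki/smawocre/fli, c→snopro) : created
// 6. vault expunge(p→/cra/drihaki/smawocre) : ToolError: not empty
// 7. vault scribe(p→/cra/drihaki/ruja, c→vuflu) : created
// 8. measurebox re(v→417, u_from→ft, u_to→yd) : 139
// 9. vault crv(p→/cra/drihaki/smawocre/trufa) : ok
// 10. measurebox re(v→-108, u_from→F, u_to→C) : -700/9

Answer: {cra/, cra/drihaki/, cra/drihaki/ruja=vuflu, cra/drihaki/smawocre/, cra/drihaki/smawocre/fli=snopro}


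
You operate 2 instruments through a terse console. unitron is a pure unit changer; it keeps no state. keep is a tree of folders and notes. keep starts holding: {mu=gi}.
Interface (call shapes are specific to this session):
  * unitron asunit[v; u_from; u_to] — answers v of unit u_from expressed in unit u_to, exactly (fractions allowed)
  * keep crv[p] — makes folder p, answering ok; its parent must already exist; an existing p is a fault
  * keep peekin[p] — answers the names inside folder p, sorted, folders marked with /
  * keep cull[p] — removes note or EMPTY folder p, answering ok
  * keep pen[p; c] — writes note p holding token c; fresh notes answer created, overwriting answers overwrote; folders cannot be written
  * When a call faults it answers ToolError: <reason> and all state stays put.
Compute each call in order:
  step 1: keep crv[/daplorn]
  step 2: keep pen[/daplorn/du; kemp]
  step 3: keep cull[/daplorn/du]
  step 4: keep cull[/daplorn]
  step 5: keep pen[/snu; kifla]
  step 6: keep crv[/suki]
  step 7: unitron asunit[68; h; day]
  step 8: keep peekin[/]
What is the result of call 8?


Answer: [mu, snu, suki/]

Derivation:
> keep crv p=/daplorn
[out] ok
> keep pen p=/daplorn/du c=kemp
[out] created
> keep cull p=/daplorn/du
[out] ok
> keep cull p=/daplorn
[out] ok
> keep pen p=/snu c=kifla
[out] created
> keep crv p=/suki
[out] ok
> unitron asunit v=68 u_from=h u_to=day
[out] 17/6
> keep peekin p=/
[out] [mu, snu, suki/]


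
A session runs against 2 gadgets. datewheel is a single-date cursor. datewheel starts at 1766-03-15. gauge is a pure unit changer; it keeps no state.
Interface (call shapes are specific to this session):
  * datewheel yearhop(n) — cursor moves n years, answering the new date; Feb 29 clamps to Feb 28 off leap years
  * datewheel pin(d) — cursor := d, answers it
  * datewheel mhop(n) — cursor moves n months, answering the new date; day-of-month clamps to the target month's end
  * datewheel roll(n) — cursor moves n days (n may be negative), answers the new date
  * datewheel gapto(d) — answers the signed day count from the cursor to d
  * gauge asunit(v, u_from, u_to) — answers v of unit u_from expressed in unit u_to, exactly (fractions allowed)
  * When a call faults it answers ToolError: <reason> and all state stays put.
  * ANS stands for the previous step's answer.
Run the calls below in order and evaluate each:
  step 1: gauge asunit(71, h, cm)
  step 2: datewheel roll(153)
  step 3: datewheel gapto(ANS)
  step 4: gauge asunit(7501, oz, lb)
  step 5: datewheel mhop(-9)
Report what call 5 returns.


Answer: 1765-11-15

Derivation:
-> gauge asunit(v: 71, u_from: h, u_to: cm)
<- ToolError: incompatible units
-> datewheel roll(n: 153)
<- 1766-08-15
-> datewheel gapto(d: ANS)
<- 0
-> gauge asunit(v: 7501, u_from: oz, u_to: lb)
<- 7501/16
-> datewheel mhop(n: -9)
<- 1765-11-15


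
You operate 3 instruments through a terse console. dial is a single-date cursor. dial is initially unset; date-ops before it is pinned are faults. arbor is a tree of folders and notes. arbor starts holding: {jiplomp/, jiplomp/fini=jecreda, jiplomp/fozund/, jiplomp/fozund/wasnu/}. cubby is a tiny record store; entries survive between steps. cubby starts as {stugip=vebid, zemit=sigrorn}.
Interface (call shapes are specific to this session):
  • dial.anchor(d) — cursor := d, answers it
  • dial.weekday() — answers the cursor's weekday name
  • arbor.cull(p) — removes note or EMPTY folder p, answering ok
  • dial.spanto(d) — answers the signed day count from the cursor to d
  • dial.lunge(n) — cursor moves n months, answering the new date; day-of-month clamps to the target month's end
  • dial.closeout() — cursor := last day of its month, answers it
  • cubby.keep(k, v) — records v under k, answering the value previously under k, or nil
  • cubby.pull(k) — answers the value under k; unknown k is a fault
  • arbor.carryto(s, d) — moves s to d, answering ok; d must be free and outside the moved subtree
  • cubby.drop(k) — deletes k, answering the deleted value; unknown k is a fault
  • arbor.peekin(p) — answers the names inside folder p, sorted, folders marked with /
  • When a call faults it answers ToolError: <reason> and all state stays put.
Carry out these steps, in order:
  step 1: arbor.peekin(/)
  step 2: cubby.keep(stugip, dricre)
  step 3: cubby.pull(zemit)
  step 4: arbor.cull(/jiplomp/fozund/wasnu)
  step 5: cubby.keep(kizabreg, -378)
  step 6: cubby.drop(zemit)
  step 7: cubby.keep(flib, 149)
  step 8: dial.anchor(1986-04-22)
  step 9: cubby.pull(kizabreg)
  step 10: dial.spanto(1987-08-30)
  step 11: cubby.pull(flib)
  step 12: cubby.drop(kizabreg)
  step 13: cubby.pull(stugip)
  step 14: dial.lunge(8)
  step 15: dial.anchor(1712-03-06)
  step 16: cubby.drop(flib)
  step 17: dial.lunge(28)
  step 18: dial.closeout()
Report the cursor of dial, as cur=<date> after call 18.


Answer: cur=1714-07-31

Derivation:
;; arbor.peekin(p→/) => [jiplomp/]
;; cubby.keep(k→stugip, v→dricre) => vebid
;; cubby.pull(k→zemit) => sigrorn
;; arbor.cull(p→/jiplomp/fozund/wasnu) => ok
;; cubby.keep(k→kizabreg, v→-378) => nil
;; cubby.drop(k→zemit) => sigrorn
;; cubby.keep(k→flib, v→149) => nil
;; dial.anchor(d→1986-04-22) => 1986-04-22
;; cubby.pull(k→kizabreg) => -378
;; dial.spanto(d→1987-08-30) => 495
;; cubby.pull(k→flib) => 149
;; cubby.drop(k→kizabreg) => -378
;; cubby.pull(k→stugip) => dricre
;; dial.lunge(n→8) => 1986-12-22
;; dial.anchor(d→1712-03-06) => 1712-03-06
;; cubby.drop(k→flib) => 149
;; dial.lunge(n→28) => 1714-07-06
;; dial.closeout() => 1714-07-31


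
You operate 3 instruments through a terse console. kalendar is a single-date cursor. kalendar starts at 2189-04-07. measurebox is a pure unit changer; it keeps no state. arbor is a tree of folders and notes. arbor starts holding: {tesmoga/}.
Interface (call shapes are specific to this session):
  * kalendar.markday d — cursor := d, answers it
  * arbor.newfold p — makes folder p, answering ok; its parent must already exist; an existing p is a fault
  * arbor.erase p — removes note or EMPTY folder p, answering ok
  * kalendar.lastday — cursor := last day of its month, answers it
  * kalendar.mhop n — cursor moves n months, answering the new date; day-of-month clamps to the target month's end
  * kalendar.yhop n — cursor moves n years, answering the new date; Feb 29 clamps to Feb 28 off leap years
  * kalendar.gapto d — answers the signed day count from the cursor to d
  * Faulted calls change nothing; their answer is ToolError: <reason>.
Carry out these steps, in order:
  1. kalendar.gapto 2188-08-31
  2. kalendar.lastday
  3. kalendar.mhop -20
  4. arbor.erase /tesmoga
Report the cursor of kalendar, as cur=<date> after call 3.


Answer: cur=2187-08-30

Derivation:
>> kalendar.gapto(d: 2188-08-31)
<< -219
>> kalendar.lastday()
<< 2189-04-30
>> kalendar.mhop(n: -20)
<< 2187-08-30
>> arbor.erase(p: /tesmoga)
<< ok


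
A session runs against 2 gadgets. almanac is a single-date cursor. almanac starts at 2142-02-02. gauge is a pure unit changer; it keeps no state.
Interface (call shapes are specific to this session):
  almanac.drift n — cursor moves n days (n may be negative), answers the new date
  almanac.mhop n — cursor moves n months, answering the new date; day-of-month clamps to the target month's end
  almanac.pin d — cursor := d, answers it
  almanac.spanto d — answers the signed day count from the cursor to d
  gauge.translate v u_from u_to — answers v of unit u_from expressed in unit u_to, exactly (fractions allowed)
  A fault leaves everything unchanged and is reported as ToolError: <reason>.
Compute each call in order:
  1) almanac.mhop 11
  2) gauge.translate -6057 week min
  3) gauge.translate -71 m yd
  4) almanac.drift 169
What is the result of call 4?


Answer: 2143-06-20

Derivation:
# almanac.mhop(n: 11) : 2143-01-02
# gauge.translate(v: -6057, u_from: week, u_to: min) : -61054560
# gauge.translate(v: -71, u_from: m, u_to: yd) : -88750/1143
# almanac.drift(n: 169) : 2143-06-20


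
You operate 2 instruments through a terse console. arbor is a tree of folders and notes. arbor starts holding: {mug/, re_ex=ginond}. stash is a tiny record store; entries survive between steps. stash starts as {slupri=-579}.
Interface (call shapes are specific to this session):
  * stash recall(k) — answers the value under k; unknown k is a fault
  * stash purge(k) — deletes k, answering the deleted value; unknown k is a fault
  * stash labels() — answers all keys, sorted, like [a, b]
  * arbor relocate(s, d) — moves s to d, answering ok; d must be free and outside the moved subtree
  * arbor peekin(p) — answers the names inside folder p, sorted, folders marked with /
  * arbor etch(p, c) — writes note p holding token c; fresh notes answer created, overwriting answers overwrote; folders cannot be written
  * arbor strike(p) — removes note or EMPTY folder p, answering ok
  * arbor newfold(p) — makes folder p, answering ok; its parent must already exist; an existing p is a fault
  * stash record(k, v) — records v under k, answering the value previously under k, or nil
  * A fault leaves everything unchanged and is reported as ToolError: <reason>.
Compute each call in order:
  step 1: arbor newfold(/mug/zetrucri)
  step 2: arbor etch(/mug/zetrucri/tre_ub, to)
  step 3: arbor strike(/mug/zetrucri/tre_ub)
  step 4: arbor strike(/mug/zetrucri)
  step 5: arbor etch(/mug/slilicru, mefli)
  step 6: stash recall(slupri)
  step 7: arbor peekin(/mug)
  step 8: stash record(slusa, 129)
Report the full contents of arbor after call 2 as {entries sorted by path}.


>>> arbor newfold p=/mug/zetrucri
= ok
>>> arbor etch p=/mug/zetrucri/tre_ub c=to
= created
>>> arbor strike p=/mug/zetrucri/tre_ub
= ok
>>> arbor strike p=/mug/zetrucri
= ok
>>> arbor etch p=/mug/slilicru c=mefli
= created
>>> stash recall k=slupri
= -579
>>> arbor peekin p=/mug
= [slilicru]
>>> stash record k=slusa v=129
= nil

Answer: {mug/, mug/zetrucri/, mug/zetrucri/tre_ub=to, re_ex=ginond}


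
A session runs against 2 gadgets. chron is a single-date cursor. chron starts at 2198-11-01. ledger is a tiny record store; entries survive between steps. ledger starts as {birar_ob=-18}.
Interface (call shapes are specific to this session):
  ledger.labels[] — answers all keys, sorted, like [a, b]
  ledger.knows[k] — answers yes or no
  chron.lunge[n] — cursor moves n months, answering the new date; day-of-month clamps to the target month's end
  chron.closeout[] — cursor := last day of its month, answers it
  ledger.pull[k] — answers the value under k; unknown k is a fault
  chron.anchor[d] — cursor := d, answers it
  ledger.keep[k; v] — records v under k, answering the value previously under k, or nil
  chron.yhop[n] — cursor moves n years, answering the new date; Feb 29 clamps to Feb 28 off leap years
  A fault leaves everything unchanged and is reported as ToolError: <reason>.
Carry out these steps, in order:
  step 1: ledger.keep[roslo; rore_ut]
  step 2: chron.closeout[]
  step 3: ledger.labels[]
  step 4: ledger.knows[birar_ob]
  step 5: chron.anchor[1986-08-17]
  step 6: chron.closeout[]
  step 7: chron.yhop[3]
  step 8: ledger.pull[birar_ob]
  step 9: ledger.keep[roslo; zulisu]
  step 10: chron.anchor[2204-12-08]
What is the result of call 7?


CALL ledger.keep[k: roslo; v: rore_ut]
RET  nil
CALL chron.closeout[]
RET  2198-11-30
CALL ledger.labels[]
RET  [birar_ob, roslo]
CALL ledger.knows[k: birar_ob]
RET  yes
CALL chron.anchor[d: 1986-08-17]
RET  1986-08-17
CALL chron.closeout[]
RET  1986-08-31
CALL chron.yhop[n: 3]
RET  1989-08-31
CALL ledger.pull[k: birar_ob]
RET  -18
CALL ledger.keep[k: roslo; v: zulisu]
RET  rore_ut
CALL chron.anchor[d: 2204-12-08]
RET  2204-12-08

Answer: 1989-08-31


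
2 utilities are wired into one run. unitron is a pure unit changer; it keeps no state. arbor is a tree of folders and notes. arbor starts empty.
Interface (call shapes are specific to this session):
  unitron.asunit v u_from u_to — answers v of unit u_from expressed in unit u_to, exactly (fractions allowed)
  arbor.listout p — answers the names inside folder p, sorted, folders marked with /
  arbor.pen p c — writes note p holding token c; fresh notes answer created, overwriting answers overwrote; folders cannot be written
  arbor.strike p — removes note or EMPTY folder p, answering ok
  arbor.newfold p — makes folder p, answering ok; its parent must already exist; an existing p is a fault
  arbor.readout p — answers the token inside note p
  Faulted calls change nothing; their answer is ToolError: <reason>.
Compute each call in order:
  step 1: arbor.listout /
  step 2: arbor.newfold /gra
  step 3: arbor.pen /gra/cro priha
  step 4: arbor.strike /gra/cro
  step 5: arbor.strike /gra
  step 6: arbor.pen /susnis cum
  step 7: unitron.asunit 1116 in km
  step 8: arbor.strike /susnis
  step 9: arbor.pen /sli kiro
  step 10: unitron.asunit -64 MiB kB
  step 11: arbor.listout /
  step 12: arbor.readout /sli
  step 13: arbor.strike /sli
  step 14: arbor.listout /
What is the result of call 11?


Calling listout with /, and get [].
I invoke newfold with /gra, — result: ok.
Invoking pen with /gra/cro, priha: created.
I try strike with /gra/cro, which returns ok.
Using strike with /gra, which returns ok.
I try pen with /susnis, cum, which returns created.
I call asunit with 1116, in, km, giving 35433/1250000.
Next I call strike with /susnis, and get ok.
I call pen with /sli, kiro, → created.
I call asunit with -64, MiB, kB: -8388608/125.
Then listout with /, giving [sli].
I run readout with /sli, yielding kiro.
Using strike with /sli, — result: ok.
I invoke listout with /, and observe [].

Answer: [sli]


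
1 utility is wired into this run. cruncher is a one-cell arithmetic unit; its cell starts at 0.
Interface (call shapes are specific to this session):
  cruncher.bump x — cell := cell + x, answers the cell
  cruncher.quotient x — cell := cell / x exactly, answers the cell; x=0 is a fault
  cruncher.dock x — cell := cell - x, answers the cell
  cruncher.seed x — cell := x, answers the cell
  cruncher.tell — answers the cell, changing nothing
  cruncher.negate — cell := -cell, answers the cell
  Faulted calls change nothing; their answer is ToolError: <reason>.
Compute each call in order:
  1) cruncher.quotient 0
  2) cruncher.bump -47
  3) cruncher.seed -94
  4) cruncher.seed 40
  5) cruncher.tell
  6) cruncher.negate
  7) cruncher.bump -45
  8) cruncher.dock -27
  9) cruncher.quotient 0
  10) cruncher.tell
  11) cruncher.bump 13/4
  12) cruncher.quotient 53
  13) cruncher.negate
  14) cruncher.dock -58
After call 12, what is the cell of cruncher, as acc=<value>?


Answer: acc=-219/212

Derivation:
Next I call quotient using x='0', and get ToolError: division by zero.
Now I run bump using x='-47', giving -47.
I invoke seed using x='-94', giving -94.
I use seed using x='40': 40.
Invoking tell, giving 40.
Calling negate(): -40.
I invoke bump using x='-45': -85.
I try dock using x='-27', — result: -58.
Now I run quotient using x='0', and get ToolError: division by zero.
Invoking tell(): -58.
Next I call bump using x='13/4', giving -219/4.
I try quotient using x='53', yielding -219/212.
Next I call negate, giving 219/212.
I run dock using x='-58', giving 12515/212.


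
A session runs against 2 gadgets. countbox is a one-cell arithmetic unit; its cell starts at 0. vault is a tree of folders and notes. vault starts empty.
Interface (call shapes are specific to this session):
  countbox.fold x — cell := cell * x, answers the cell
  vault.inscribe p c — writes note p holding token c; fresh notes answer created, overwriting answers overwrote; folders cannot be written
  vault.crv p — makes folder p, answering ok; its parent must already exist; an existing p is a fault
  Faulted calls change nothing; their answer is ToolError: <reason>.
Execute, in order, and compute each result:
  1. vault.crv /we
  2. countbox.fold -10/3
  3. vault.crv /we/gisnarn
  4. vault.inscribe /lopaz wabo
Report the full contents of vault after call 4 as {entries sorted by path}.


Answer: {lopaz=wabo, we/, we/gisnarn/}

Derivation:
==> crv(/we)
<== ok
==> fold(-10/3)
<== 0
==> crv(/we/gisnarn)
<== ok
==> inscribe(/lopaz, wabo)
<== created


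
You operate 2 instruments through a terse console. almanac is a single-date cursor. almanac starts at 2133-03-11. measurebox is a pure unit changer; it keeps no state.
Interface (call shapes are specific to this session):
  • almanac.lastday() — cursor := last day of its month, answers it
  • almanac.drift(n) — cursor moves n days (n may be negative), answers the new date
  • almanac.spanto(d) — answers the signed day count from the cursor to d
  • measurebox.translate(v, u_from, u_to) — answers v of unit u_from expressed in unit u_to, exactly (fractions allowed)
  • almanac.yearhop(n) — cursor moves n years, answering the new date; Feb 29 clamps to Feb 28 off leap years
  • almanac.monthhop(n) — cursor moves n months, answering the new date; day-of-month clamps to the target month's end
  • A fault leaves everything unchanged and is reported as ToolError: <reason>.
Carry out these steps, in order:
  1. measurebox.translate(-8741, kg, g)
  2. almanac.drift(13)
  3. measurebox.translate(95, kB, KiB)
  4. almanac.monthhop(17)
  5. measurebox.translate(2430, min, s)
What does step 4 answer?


Calling measurebox.translate passing v→-8741, u_from→kg, u_to→g, and observe -8741000.
I use almanac.drift passing n→13, which returns 2133-03-24.
I try measurebox.translate passing v→95, u_from→kB, u_to→KiB, yielding 11875/128.
Now I run almanac.monthhop passing n→17, which returns 2134-08-24.
I run measurebox.translate passing v→2430, u_from→min, u_to→s, which returns 145800.

Answer: 2134-08-24


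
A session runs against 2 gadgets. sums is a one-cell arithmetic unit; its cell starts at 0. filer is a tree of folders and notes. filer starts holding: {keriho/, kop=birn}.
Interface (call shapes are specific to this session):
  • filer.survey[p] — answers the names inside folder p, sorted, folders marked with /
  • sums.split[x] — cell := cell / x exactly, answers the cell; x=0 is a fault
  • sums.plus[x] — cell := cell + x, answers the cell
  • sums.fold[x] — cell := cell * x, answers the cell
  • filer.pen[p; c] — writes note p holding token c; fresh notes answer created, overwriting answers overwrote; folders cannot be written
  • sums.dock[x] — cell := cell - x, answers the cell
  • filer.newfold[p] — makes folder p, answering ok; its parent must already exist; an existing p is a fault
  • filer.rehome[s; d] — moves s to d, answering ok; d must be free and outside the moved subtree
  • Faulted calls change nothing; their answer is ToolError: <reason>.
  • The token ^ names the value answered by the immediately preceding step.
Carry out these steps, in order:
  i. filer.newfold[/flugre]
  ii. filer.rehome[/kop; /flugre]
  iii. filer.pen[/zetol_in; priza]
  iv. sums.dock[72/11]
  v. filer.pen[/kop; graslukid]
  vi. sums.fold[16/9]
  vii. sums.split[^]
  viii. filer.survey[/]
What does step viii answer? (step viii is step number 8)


Answer: [flugre/, keriho/, kop, zetol_in]

Derivation:
CALL newfold[/flugre]
RET  ok
CALL rehome[/kop; /flugre]
RET  ToolError: exists
CALL pen[/zetol_in; priza]
RET  created
CALL dock[72/11]
RET  -72/11
CALL pen[/kop; graslukid]
RET  overwrote
CALL fold[16/9]
RET  -128/11
CALL split[^]
RET  1
CALL survey[/]
RET  [flugre/, keriho/, kop, zetol_in]


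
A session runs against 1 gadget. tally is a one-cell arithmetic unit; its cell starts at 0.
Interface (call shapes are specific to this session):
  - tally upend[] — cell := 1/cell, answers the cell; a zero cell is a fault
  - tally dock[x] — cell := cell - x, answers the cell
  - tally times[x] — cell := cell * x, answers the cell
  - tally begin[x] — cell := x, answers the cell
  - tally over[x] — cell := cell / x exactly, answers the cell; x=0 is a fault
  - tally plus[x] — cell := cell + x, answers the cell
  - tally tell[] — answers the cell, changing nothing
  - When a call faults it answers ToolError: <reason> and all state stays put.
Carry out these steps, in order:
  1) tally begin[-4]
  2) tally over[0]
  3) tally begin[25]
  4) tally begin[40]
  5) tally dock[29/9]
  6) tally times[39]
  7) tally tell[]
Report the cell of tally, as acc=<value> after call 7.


I invoke tally begin with x: -4, and get -4.
I call tally over with x: 0, and get ToolError: division by zero.
Next I call tally begin with x: 25, and get 25.
Next I call tally begin with x: 40, which returns 40.
Next I call tally dock with x: 29/9, which returns 331/9.
Calling tally times with x: 39, and get 4303/3.
Next I call tally tell(), — result: 4303/3.

Answer: acc=4303/3
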